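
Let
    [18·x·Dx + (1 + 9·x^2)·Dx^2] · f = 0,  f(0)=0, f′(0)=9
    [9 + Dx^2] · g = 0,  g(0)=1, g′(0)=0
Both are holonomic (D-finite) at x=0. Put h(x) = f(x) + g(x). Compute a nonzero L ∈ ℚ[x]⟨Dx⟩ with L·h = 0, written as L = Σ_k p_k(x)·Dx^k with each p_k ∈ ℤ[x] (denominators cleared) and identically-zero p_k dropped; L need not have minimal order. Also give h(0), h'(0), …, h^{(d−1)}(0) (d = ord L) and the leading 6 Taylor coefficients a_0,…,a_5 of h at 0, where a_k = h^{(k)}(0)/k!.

L = (-1782·x + 20412·x^3 + 13122·x^5)·Dx + (-9 + 567·x^2 + 6561·x^4 + 6561·x^6)·Dx^2 + (-198·x + 2268·x^3 + 1458·x^5)·Dx^3 + (-1 + 63·x^2 + 729·x^4 + 729·x^6)·Dx^4  (order 4).
h: a_k = 1, 9, -9/2, -27, 27/8, 729/5, …
ICs: h(0) = 1, h′(0) = 9, h′′(0) = -9, h′′′(0) = -162.

f: a_k = 0, 9, 0, -27, 0, 729/5, …
g: a_k = 1, 0, -9/2, 0, 27/8, 0, …
f+g: L₀ = lclm(L_f,L_g), ord ≤ 2+2.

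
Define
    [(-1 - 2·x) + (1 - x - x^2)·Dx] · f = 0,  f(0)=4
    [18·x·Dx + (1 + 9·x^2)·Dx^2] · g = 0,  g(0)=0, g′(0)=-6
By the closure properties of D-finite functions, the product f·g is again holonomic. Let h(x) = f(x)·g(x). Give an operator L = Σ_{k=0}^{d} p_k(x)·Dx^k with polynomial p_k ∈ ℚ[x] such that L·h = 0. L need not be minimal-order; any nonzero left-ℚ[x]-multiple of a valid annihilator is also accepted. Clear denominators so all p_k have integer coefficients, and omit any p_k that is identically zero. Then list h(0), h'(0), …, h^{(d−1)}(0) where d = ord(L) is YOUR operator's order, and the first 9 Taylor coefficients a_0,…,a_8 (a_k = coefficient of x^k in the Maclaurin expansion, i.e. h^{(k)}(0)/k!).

L = (2 + 18·x + 54·x^2) + (2 - 14·x + 36·x^2 + 54·x^3)·Dx + (-1 + x - 8·x^2 + 9·x^3 + 9·x^4)·Dx^2  (order 2).
h: a_k = 0, -24, -24, 24, 0, -1824/5, -1824/5, 61944/35, 49176/35, …
ICs: h(0) = 0, h′(0) = -24.

f: a_k = 4, 4, 8, 12, 20, 32, 52, 84, 136, …
g: a_k = 0, -6, 0, 18, 0, -486/5, 0, 4374/7, 0, …
L₀ := L_f ⊗_s L_g (sym. prod.), ord ≤ 2.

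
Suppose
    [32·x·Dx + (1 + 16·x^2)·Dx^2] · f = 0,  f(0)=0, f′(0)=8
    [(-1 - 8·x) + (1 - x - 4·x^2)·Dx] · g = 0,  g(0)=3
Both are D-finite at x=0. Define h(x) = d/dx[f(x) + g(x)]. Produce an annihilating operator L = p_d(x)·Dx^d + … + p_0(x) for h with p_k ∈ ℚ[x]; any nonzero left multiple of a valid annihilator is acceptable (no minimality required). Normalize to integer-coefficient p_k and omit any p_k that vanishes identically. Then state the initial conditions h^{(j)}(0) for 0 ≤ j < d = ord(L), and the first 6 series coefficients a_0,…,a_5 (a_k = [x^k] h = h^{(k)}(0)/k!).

f: a_k = 0, 8, 0, -128/3, 0, 2048/5, …
g: a_k = 3, 3, 15, 27, 87, 195, …
f+g: L₀ = lclm(L_f,L_g), ord ≤ 2+1.
Derive L from L₀ (diff closure).
L = (160 - 640·x - 14848·x^2 - 36864·x^3 - 178176·x^4 - 98304·x^6) + (-43 - 336·x - 16·x^2 - 3072·x^3 - 35072·x^4 - 124928·x^5 - 12288·x^6 - 98304·x^7)·Dx + (5 + 23·x + 272·x^2 + 16·x^3 + 2368·x^4 - 5888·x^5 - 12288·x^6 - 4096·x^7 - 16384·x^8)·Dx^2  (order 2).
h: a_k = 11, 30, -47, 348, 3023, 3258, …
ICs: h(0) = 11, h′(0) = 30.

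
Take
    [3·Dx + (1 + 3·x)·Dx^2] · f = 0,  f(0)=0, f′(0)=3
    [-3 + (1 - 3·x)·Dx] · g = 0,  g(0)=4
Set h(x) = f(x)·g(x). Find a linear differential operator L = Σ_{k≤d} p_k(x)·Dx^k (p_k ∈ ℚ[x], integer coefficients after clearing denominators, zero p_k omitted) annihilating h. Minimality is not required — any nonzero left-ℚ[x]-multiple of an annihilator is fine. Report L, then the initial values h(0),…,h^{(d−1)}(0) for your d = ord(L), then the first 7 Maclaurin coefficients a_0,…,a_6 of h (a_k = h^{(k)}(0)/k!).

f: a_k = 0, 3, -9/2, 9, -81/4, 243/5, -243/2, …
g: a_k = 4, 12, 36, 108, 324, 972, 2916, …
Sym-product of L_f,L_g gives L₀ (≤ ord 2).
L = 9 + (3 + 27·x)·Dx + (-1 + 9·x^2)·Dx^2  (order 2).
h: a_k = 0, 12, 18, 90, 189, 3807/5, 8991/5, …
ICs: h(0) = 0, h′(0) = 12.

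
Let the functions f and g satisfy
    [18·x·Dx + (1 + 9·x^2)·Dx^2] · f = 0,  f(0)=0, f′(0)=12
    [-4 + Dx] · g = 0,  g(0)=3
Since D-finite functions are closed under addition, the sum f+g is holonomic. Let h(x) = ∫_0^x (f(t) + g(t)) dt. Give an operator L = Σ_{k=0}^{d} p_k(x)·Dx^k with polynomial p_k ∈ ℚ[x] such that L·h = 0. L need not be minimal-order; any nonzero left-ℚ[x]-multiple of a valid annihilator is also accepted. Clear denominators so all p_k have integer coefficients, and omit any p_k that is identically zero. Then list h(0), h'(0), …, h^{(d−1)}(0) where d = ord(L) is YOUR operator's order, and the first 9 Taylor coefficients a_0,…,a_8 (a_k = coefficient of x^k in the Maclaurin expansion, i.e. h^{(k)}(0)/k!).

L = (36 - 144·x - 972·x^2 - 1296·x^3)·Dx^2 + (-17 + 99·x^2 - 648·x^4)·Dx^3 + (2 + 9·x + 36·x^2 + 81·x^3 + 162·x^4)·Dx^4  (order 4).
h: a_k = 0, 3, 12, 8, -1, 32/5, 110/3, 256/105, -32549/210, …
ICs: h(0) = 0, h′(0) = 3, h′′(0) = 24, h′′′(0) = 48.

f: a_k = 0, 12, 0, -36, 0, 972/5, 0, -8748/7, 0, …
g: a_k = 3, 12, 24, 32, 32, 128/5, 256/15, 1024/105, 512/105, …
Weyl lclm of L_f,L_g ⇒ L₀ (ord ≤ 3).
h=∫h₀ ⇒ L = L₀·Dx.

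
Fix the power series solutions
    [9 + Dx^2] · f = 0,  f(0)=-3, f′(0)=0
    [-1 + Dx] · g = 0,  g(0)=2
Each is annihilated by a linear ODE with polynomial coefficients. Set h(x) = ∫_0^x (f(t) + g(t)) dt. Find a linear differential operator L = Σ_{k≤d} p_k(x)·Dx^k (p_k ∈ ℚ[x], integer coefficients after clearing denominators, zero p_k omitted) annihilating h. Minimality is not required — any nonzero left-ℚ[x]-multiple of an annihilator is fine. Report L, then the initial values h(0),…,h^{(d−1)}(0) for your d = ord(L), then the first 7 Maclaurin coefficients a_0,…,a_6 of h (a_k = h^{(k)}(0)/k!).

L = -9·Dx + 9·Dx^2 - Dx^3 + Dx^4  (order 4).
h: a_k = 0, -1, 1, 29/6, 1/12, -241/120, 1/360, …
ICs: h(0) = 0, h′(0) = -1, h′′(0) = 2, h′′′(0) = 29.

f: a_k = -3, 0, 27/2, 0, -81/8, 0, 243/80, …
g: a_k = 2, 2, 1, 1/3, 1/12, 1/60, 1/360, …
h₀=f+g: left-lcm gives L₀, ord ≤ 3.
h=∫h₀ ⇒ L = L₀·Dx.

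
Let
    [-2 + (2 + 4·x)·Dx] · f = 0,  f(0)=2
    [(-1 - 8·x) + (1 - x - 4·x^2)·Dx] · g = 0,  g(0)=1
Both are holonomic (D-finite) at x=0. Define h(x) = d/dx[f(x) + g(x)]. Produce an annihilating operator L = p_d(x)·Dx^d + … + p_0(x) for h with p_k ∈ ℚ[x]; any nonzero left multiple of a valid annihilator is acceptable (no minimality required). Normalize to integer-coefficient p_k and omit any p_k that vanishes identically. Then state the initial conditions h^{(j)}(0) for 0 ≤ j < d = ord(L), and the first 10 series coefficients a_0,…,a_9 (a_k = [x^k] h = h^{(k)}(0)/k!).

f: a_k = 2, 2, -1, 1, -5/4, 7/4, -21/8, 33/8, -429/64, 715/64, …
g: a_k = 1, 1, 5, 9, 29, 65, 181, 441, 1165, 2929, …
f+g: L₀ = lclm(L_f,L_g), ord ≤ 1+1.
Derive L from L₀ (diff closure).
L = (-84 - 630·x - 1632·x^2 - 2112·x^3 - 1920·x^4) + (-51 - 678·x - 2781·x^2 - 5904·x^3 - 8208·x^4 - 5760·x^5)·Dx + (11 + 62·x + 117·x^2 - 102·x^3 - 1040·x^4 - 2016·x^5 - 1280·x^6)·Dx^2  (order 2).
h: a_k = 3, 8, 30, 111, 1335/4, 4281/4, 24927/8, 74131/8, 1693539/64, 4844805/64, …
ICs: h(0) = 3, h′(0) = 8.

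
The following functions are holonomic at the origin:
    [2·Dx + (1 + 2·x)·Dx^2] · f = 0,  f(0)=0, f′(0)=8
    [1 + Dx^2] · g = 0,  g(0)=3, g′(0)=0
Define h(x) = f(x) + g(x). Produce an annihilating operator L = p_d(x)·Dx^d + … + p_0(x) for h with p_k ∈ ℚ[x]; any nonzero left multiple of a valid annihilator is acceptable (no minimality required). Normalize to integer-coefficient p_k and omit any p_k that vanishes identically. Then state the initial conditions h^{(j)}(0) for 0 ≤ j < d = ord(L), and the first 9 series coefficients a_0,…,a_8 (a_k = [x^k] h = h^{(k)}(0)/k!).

L = (50 + 8·x + 8·x^2)·Dx + (9 + 22·x + 12·x^2 + 8·x^3)·Dx^2 + (50 + 8·x + 8·x^2)·Dx^3 + (9 + 22·x + 12·x^2 + 8·x^3)·Dx^4  (order 4).
h: a_k = 3, 8, -19/2, 32/3, -127/8, 128/5, -10241/240, 512/7, -1720319/13440, …
ICs: h(0) = 3, h′(0) = 8, h′′(0) = -19, h′′′(0) = 64.

f: a_k = 0, 8, -8, 32/3, -16, 128/5, -128/3, 512/7, -128, …
g: a_k = 3, 0, -3/2, 0, 1/8, 0, -1/240, 0, 1/13440, …
h₀=f+g: left-lcm gives L₀, ord ≤ 4.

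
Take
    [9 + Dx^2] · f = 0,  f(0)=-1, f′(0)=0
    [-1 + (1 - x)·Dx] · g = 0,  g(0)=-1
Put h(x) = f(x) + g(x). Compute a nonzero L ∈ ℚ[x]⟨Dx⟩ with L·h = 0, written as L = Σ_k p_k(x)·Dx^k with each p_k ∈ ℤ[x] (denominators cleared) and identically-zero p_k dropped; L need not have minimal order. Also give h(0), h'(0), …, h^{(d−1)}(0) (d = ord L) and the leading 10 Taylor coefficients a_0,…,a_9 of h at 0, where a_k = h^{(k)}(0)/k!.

f: a_k = -1, 0, 9/2, 0, -27/8, 0, 81/80, 0, -729/4480, 0, …
g: a_k = -1, -1, -1, -1, -1, -1, -1, -1, -1, -1, …
h₀=f+g: left-lcm gives L₀, ord ≤ 3.
L = (-135 + 162·x - 81·x^2) + (99 - 261·x + 243·x^2 - 81·x^3)·Dx + (-15 + 18·x - 9·x^2)·Dx^2 + (11 - 29·x + 27·x^2 - 9·x^3)·Dx^3  (order 3).
h: a_k = -2, -1, 7/2, -1, -35/8, -1, 1/80, -1, -5209/4480, -1, …
ICs: h(0) = -2, h′(0) = -1, h′′(0) = 7.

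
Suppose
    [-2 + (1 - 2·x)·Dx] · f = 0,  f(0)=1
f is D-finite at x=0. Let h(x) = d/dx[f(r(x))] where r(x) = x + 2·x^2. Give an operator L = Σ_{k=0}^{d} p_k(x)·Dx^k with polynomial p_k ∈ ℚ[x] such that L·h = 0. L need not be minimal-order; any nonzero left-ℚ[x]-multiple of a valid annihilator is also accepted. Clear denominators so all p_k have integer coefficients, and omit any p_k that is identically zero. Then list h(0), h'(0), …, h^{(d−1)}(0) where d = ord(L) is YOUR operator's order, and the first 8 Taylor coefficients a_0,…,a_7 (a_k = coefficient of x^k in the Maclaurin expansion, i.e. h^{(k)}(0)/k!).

L = (8 + 24·x + 48·x^2) + (-1 - 2·x + 12·x^2 + 16·x^3)·Dx  (order 1).
h: a_k = 2, 16, 72, 320, 1280, 4992, 18816, 69632, …
ICs: h(0) = 2.

f: a_k = 1, 2, 4, 8, 16, 32, 64, 128, …
L₀ from L_f via x↦r, Dx↦r'^{-1}Dx.
Differentiate: ansatz ord ≤ ord L₀ ⇒ L.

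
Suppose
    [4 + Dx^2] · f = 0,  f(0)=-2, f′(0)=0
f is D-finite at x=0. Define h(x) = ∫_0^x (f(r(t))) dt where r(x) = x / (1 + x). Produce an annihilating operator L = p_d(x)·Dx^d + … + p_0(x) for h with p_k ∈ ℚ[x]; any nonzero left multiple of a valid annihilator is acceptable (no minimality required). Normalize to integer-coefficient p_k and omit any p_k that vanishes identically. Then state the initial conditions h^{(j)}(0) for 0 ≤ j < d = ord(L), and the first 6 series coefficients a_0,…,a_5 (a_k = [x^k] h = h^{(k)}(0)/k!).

L = 4·Dx + (2 + 6·x + 6·x^2 + 2·x^3)·Dx^2 + (1 + 4·x + 6·x^2 + 4·x^3 + x^4)·Dx^3  (order 3).
h: a_k = 0, -2, 0, 4/3, -2, 32/15, …
ICs: h(0) = 0, h′(0) = -2, h′′(0) = 0.

f: a_k = -2, 0, 4, 0, -4/3, 0, …
Change of var in L_f (x↦r) gives L₀.
∫: right-multiply L₀ by Dx.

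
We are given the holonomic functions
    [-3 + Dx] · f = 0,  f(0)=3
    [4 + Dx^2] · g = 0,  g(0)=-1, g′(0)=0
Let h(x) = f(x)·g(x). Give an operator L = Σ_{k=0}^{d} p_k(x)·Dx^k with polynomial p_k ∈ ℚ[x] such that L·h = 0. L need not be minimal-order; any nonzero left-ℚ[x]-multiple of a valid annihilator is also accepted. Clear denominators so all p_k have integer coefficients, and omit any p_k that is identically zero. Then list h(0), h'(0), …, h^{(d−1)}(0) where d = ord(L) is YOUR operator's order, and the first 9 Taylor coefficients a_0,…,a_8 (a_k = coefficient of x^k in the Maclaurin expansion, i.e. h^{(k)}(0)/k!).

L = 13 - 6·Dx + Dx^2  (order 2).
h: a_k = -3, -9, -15/2, 9/2, 119/8, 597/40, 407/48, 1483/560, 239/13440, …
ICs: h(0) = -3, h′(0) = -9.

f: a_k = 3, 9, 27/2, 27/2, 81/8, 243/40, 243/80, 729/560, 2187/4480, …
g: a_k = -1, 0, 2, 0, -2/3, 0, 4/45, 0, -2/315, …
Sym-product of L_f,L_g gives L₀ (≤ ord 2).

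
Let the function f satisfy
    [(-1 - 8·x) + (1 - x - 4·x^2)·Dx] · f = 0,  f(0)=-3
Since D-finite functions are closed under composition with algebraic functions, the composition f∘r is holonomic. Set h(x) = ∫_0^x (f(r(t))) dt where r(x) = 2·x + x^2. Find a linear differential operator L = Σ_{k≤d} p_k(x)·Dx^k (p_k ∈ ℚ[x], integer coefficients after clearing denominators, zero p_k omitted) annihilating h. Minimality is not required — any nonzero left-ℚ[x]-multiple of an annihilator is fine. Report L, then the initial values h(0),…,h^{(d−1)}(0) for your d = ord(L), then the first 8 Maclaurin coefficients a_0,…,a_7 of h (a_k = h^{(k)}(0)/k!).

L = (2 + 34·x + 48·x^2 + 16·x^3)·Dx + (-1 + 2·x + 17·x^2 + 16·x^3 + 4·x^4)·Dx^2  (order 2).
h: a_k = 0, -3, -3, -21, -69, -1731/5, -1531, -52467/7, …
ICs: h(0) = 0, h′(0) = -3.

f: a_k = -3, -3, -15, -27, -87, -195, -543, -1323, …
L₀ from L_f via x↦r, Dx↦r'^{-1}Dx.
∫: right-multiply L₀ by Dx.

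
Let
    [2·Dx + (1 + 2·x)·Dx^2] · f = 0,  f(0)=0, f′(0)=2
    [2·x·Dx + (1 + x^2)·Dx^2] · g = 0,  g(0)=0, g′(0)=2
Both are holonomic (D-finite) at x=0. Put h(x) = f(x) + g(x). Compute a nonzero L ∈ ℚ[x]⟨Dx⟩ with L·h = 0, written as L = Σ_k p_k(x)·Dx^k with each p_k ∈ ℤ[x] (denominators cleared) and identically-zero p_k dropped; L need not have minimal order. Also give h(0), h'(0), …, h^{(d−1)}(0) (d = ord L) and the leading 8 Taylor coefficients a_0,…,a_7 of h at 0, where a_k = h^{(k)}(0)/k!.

L = (-2 - 12·x + 6·x^2 + 4·x^3)·Dx + (-5 - 4·x - 9·x^2 + 12·x^3 + 8·x^4)·Dx^2 + (-1 - x + 2·x^2 + x^3 + 3·x^4 + 2·x^5)·Dx^3  (order 3).
h: a_k = 0, 4, -2, 2, -4, 34/5, -32/3, 18, …
ICs: h(0) = 0, h′(0) = 4, h′′(0) = -4.

f: a_k = 0, 2, -2, 8/3, -4, 32/5, -32/3, 128/7, …
g: a_k = 0, 2, 0, -2/3, 0, 2/5, 0, -2/7, …
Sum ⇒ L₀ = lclm(L_f,L_g) in ℚ(x)⟨Dx⟩.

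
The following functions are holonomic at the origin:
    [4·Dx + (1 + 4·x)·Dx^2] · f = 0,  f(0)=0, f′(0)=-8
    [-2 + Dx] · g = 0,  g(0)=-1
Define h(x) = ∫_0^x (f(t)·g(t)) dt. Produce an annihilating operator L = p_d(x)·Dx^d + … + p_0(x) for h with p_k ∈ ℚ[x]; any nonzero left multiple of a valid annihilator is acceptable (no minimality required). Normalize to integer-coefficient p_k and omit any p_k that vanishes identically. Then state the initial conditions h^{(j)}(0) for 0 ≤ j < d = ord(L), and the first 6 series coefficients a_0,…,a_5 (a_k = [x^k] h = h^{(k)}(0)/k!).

L = (-4 + 16·x)·Dx - 16·x·Dx^2 + (1 + 4·x)·Dx^3  (order 3).
h: a_k = 0, 0, 4, 0, 20/3, -64/5, …
ICs: h(0) = 0, h′(0) = 0, h′′(0) = 8.

f: a_k = 0, -8, 16, -128/3, 128, -2048/5, …
g: a_k = -1, -2, -2, -4/3, -2/3, -4/15, …
Sym-product of L_f,L_g gives L₀ (≤ ord 2).
h=∫h₀ ⇒ L = L₀·Dx.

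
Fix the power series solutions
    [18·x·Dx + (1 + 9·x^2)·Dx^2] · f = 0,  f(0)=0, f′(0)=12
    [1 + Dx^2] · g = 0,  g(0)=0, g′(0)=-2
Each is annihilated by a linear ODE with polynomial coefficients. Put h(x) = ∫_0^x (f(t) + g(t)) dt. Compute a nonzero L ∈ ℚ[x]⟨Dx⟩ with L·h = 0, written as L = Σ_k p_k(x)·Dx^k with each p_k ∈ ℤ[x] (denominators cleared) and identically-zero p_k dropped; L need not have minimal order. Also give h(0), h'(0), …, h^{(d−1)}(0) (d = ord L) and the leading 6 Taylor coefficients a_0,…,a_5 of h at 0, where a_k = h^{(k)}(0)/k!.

f: a_k = 0, 12, 0, -36, 0, 972/5, …
g: a_k = 0, -2, 0, 1/3, 0, -1/60, …
h₀=f+g: left-lcm gives L₀, ord ≤ 4.
h=∫h₀ ⇒ L = L₀·Dx.
L = (-1926·x + 17820·x^3 + 1458·x^5)·Dx^2 + (-17 + 351·x^2 + 4617·x^4 + 729·x^6)·Dx^3 + (-1926·x + 17820·x^3 + 1458·x^5)·Dx^4 + (-17 + 351·x^2 + 4617·x^4 + 729·x^6)·Dx^5  (order 5).
h: a_k = 0, 0, 5, 0, -107/12, 0, …
ICs: h(0) = 0, h′(0) = 0, h′′(0) = 10, h′′′(0) = 0, h′′′′(0) = -214.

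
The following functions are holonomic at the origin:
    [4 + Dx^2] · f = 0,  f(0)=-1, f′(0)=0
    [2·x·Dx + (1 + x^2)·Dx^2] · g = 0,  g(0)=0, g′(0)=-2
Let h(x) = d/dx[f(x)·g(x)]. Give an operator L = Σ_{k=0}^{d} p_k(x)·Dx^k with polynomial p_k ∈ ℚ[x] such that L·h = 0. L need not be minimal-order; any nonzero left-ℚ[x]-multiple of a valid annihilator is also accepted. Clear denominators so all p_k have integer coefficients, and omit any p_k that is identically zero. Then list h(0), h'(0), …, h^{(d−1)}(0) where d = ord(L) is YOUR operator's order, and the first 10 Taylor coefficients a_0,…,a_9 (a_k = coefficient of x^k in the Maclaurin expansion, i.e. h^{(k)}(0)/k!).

f: a_k = -1, 0, 2, 0, -2/3, 0, 4/45, 0, -2/315, 0, …
g: a_k = 0, -2, 0, 2/3, 0, -2/5, 0, 2/7, 0, -2/9, …
f·g: L₀ = L_f ⊗_s L_g, ord ≤ 2·2.
Derive L from L₀ (diff closure).
L = (512 + 1824·x^2 + 2768·x^4 + 1920·x^6 + 912·x^8 + 320·x^10 + 64·x^12) + (248·x + 944·x^3 + 1240·x^5 + 800·x^7 + 320·x^9 + 64·x^11)·Dx + (168 + 652·x^2 + 1080·x^4 + 892·x^6 + 488·x^8 + 176·x^10 + 32·x^12)·Dx^2 + (62·x + 236·x^3 + 310·x^5 + 200·x^7 + 80·x^9 + 16·x^11)·Dx^3 + (10 + 49·x^2 + 97·x^4 + 103·x^6 + 65·x^8 + 24·x^10 + 4·x^12)·Dx^4  (order 4).
h: a_k = 2, 0, -14, 0, 46/3, 0, -538/45, 0, 214/21, 0, …
ICs: h(0) = 2, h′(0) = 0, h′′(0) = -28, h′′′(0) = 0.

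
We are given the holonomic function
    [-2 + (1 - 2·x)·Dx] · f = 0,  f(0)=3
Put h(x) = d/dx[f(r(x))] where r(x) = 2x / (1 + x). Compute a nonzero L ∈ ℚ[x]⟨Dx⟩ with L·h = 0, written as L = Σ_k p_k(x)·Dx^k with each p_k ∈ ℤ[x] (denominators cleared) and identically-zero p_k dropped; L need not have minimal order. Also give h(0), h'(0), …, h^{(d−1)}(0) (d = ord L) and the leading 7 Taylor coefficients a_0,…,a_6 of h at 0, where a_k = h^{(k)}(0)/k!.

f: a_k = 3, 6, 12, 24, 48, 96, 192, …
Substitute x→r, Dx→(1/r')Dx; clear ⇒ L₀.
h=h₀': d/dx-closure on L₀ ⇒ L.
L = 6 + (-1 + 3·x)·Dx  (order 1).
h: a_k = 12, 72, 324, 1296, 4860, 17496, 61236, …
ICs: h(0) = 12.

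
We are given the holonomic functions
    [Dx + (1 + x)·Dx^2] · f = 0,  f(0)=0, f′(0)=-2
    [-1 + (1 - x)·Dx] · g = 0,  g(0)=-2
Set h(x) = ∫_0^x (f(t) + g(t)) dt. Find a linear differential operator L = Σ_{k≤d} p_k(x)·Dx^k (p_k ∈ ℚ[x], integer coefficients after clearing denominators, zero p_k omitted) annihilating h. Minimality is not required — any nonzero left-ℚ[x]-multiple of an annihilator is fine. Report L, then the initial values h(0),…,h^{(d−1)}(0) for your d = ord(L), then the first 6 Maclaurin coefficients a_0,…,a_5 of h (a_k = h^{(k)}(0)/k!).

L = (-10 - 2·x)·Dx^2 + (-4 - 16·x - 4·x^2)·Dx^3 + (3 + x - 3·x^2 - x^3)·Dx^4  (order 4).
h: a_k = 0, -2, -2, -1/3, -2/3, -3/10, …
ICs: h(0) = 0, h′(0) = -2, h′′(0) = -4, h′′′(0) = -2.

f: a_k = 0, -2, 1, -2/3, 1/2, -2/5, …
g: a_k = -2, -2, -2, -2, -2, -2, …
Sum ⇒ L₀ = lclm(L_f,L_g) in ℚ(x)⟨Dx⟩.
∫: right-multiply L₀ by Dx.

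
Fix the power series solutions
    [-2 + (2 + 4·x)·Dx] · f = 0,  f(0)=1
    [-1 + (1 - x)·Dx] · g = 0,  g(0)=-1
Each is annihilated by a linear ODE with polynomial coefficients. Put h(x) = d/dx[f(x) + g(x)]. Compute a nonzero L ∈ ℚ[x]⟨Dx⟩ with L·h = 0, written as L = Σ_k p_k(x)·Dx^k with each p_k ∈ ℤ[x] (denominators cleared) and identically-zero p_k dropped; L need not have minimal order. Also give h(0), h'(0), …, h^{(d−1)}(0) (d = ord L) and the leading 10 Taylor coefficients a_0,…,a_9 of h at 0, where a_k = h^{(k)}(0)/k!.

f: a_k = 1, 1, -1/2, 1/2, -5/8, 7/8, -21/16, 33/16, -429/128, 715/128, …
g: a_k = -1, -1, -1, -1, -1, -1, -1, -1, -1, -1, …
Weyl lclm of L_f,L_g ⇒ L₀ (ord ≤ 2).
h=h₀': d/dx-closure on L₀ ⇒ L.
L = (-4 - 2·x) + (-1 - 10·x - 7·x^2)·Dx + (1 + 2·x - x^2 - 2·x^3)·Dx^2  (order 2).
h: a_k = 0, -3, -3/2, -13/2, -5/8, -111/8, 119/16, -557/16, 5283/128, -13435/128, …
ICs: h(0) = 0, h′(0) = -3.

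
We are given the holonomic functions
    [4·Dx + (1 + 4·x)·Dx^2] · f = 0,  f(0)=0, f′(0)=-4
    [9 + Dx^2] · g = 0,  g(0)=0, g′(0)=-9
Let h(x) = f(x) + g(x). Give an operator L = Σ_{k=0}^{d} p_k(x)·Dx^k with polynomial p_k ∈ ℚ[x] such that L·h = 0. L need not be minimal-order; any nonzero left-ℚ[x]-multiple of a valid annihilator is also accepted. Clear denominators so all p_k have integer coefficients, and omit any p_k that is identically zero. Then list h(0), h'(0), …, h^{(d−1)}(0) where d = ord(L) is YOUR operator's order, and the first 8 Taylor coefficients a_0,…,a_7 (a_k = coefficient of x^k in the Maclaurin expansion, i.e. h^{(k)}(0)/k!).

L = (3780 + 2592·x + 5184·x^2)·Dx + (369 + 2124·x + 3888·x^2 + 5184·x^3)·Dx^2 + (420 + 288·x + 576·x^2)·Dx^3 + (41 + 236·x + 432·x^2 + 576·x^3)·Dx^4  (order 4).
h: a_k = 0, -13, 8, -47/6, 64, -1687/8, 2048/3, -1309991/560, …
ICs: h(0) = 0, h′(0) = -13, h′′(0) = 16, h′′′(0) = -47.

f: a_k = 0, -4, 8, -64/3, 64, -1024/5, 2048/3, -16384/7, …
g: a_k = 0, -9, 0, 27/2, 0, -243/40, 0, 729/560, …
L₀ := lclm(L_f,L_g); ord L₀ ≤ 2+2.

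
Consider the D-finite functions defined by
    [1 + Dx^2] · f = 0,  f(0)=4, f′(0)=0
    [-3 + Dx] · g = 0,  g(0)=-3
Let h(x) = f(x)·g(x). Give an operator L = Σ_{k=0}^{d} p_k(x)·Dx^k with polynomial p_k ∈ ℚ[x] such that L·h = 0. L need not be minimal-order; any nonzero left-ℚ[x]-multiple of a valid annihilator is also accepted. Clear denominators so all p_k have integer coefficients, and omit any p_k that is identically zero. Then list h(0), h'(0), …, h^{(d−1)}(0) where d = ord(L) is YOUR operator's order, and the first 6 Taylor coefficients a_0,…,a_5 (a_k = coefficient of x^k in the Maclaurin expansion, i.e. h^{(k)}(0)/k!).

L = 10 - 6·Dx + Dx^2  (order 2).
h: a_k = -12, -36, -48, -36, -14, 6/5, …
ICs: h(0) = -12, h′(0) = -36.

f: a_k = 4, 0, -2, 0, 1/6, 0, …
g: a_k = -3, -9, -27/2, -27/2, -81/8, -243/40, …
L₀ := L_f ⊗_s L_g (sym. prod.), ord ≤ 2.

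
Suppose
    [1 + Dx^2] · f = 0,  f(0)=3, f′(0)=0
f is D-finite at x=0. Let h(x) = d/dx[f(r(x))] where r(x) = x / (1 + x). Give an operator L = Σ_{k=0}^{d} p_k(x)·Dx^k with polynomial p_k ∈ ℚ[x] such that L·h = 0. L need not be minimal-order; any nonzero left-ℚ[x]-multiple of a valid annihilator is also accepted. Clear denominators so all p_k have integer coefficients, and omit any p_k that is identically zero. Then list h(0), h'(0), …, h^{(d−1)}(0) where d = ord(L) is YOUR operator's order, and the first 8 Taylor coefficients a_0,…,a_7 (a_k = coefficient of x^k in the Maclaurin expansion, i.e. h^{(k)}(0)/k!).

f: a_k = 3, 0, -3/2, 0, 1/8, 0, -1/240, 0, …
Substitute x→r, Dx→(1/r')Dx; clear ⇒ L₀.
h=h₀': d/dx-closure on L₀ ⇒ L.
L = (7 + 12·x + 6·x^2) + (6 + 18·x + 18·x^2 + 6·x^3)·Dx + (1 + 4·x + 6·x^2 + 4·x^3 + x^4)·Dx^2  (order 2).
h: a_k = 0, -3, 9, -35/2, 55/2, -1501/40, 1827/40, -16699/336, …
ICs: h(0) = 0, h′(0) = -3.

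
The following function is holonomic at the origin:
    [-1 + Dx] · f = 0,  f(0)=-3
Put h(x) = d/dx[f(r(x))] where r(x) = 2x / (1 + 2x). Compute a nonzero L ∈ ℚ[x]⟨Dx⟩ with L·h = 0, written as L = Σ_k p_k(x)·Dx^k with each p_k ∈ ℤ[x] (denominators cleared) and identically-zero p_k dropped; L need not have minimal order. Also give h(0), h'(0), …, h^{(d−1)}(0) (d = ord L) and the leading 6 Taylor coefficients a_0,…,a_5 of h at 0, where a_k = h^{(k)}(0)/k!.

L = (-2 - 8·x) + (-1 - 4·x - 4·x^2)·Dx  (order 1).
h: a_k = -6, 12, -12, -8, 76, -1208/5, …
ICs: h(0) = -6.

f: a_k = -3, -3, -3/2, -1/2, -1/8, -1/40, …
Substitute x→r, Dx→(1/r')Dx; clear ⇒ L₀.
Derive L from L₀ (diff closure).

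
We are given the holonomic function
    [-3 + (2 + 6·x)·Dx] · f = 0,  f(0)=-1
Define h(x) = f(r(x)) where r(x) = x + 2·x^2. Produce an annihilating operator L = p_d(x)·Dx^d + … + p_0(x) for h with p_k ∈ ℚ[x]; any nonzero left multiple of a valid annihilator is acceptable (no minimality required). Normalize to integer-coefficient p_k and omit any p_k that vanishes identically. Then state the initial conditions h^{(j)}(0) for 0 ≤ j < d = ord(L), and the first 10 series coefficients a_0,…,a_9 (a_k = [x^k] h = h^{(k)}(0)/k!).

f: a_k = -1, -3/2, 9/8, -27/16, 405/128, -1701/256, 15309/1024, -72171/2048, 2814669/32768, -14073345/65536, …
Substitute x→r, Dx→(1/r')Dx; clear ⇒ L₀.
L = (-3 - 12·x) + (2 + 6·x + 12·x^2)·Dx  (order 1).
h: a_k = -1, -3/2, -15/8, 45/16, -315/128, -405/256, 11205/1024, -41715/2048, 282285/32768, 3928095/65536, …
ICs: h(0) = -1.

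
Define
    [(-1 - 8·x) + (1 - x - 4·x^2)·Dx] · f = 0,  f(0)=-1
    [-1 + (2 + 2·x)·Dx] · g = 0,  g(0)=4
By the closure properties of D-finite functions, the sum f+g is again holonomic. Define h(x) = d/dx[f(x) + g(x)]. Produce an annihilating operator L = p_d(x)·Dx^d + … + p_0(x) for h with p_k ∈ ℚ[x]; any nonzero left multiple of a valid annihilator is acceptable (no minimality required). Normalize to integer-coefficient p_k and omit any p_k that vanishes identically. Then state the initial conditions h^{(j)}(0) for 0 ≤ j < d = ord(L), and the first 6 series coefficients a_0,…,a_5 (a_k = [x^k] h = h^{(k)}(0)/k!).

L = (-138 - 1110·x - 2208·x^2 - 3648·x^3 - 1920·x^4) + (-213 - 2334·x - 6429·x^2 - 12816·x^3 - 14352·x^4 - 5760·x^5)·Dx + (42 + 150·x + 246·x^2 - 598·x^3 - 2880·x^4 - 3424·x^5 - 1280·x^6)·Dx^2  (order 2).
h: a_k = 1, -11, -105/4, -933/8, -20765/64, -139071/128, …
ICs: h(0) = 1, h′(0) = -11.

f: a_k = -1, -1, -5, -9, -29, -65, …
g: a_k = 4, 2, -1/2, 1/4, -5/32, 7/64, …
Sum ⇒ L₀ = lclm(L_f,L_g) in ℚ(x)⟨Dx⟩.
h₀' ⇒ L via d/dx closure of L₀.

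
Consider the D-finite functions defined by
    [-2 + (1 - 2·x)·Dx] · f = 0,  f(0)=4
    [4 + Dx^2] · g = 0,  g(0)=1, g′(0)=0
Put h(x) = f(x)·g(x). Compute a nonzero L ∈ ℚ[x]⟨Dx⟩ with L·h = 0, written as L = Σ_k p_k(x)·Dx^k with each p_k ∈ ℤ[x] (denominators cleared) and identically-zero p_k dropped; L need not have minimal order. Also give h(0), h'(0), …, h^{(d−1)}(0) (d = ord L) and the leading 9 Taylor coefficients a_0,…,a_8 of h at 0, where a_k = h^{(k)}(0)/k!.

L = (-4 + 8·x) + 4·Dx + (-1 + 2·x)·Dx^2  (order 2).
h: a_k = 4, 8, 8, 16, 104/3, 208/3, 6224/45, 12448/45, 34856/63, …
ICs: h(0) = 4, h′(0) = 8.

f: a_k = 4, 8, 16, 32, 64, 128, 256, 512, 1024, …
g: a_k = 1, 0, -2, 0, 2/3, 0, -4/45, 0, 2/315, …
L₀ := L_f ⊗_s L_g (sym. prod.), ord ≤ 2.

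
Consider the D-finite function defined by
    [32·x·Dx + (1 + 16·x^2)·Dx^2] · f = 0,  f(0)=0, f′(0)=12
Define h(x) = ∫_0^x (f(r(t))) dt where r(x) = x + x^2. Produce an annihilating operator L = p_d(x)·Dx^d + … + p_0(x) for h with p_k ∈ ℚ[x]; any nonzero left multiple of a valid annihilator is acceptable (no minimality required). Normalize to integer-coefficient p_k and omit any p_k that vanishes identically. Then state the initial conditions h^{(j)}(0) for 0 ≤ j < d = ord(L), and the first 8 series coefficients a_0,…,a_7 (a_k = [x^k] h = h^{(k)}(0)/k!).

f: a_k = 0, 12, 0, -64, 0, 3072/5, 0, -49152/7, …
h₀=f(r): pull back L_f along r ⇒ L₀.
h=∫₀ˣh₀: take L = L₀·Dx.
L = (-2 + 32·x + 128·x^2 + 192·x^3 + 96·x^4)·Dx^2 + (1 + 2·x + 16·x^2 + 64·x^3 + 80·x^4 + 32·x^5)·Dx^3  (order 3).
h: a_k = 0, 0, 6, 4, -16, -192/5, 352/5, 3008/7, …
ICs: h(0) = 0, h′(0) = 0, h′′(0) = 12.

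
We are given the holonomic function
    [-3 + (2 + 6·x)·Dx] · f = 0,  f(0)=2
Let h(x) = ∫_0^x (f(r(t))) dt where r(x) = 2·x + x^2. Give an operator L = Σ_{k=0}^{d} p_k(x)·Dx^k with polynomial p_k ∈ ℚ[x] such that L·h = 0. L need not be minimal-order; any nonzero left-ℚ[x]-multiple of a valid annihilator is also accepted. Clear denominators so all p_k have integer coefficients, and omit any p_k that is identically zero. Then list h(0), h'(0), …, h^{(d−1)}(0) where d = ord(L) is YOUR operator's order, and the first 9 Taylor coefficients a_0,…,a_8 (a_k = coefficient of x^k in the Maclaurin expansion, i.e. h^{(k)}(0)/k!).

f: a_k = 2, 3, -9/4, 27/8, -405/64, 1701/128, -15309/512, 72171/1024, -2814669/16384, …
f∘r: x↦r, Dx↦Dx/r' in L_f ⇒ L₀.
h=∫h₀ ⇒ L = L₀·Dx.
L = (-3 - 3·x)·Dx + (1 + 6·x + 3·x^2)·Dx^2  (order 2).
h: a_k = 0, 2, 3, -2, 9/2, -63/5, 81/2, -999/7, 4293/8, …
ICs: h(0) = 0, h′(0) = 2.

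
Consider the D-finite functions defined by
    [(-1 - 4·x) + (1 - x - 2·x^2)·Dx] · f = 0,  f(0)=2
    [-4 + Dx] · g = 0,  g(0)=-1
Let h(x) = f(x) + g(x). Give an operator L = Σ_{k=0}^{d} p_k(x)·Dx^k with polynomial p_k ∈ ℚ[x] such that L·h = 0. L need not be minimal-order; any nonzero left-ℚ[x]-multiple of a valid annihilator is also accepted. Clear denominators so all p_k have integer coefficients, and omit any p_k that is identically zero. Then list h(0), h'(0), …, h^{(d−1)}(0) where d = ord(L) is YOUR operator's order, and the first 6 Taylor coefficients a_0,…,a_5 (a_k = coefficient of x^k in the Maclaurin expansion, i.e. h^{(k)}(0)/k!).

L = (-8 - 192·x^2 - 128·x^3) + (-10 + 44·x + 72·x^2 - 64·x^3 - 64·x^4)·Dx + (3 - 11·x - 6·x^2 + 24·x^3 + 16·x^4)·Dx^2  (order 2).
h: a_k = 1, -2, -2, -2/3, 34/3, 502/15, …
ICs: h(0) = 1, h′(0) = -2.

f: a_k = 2, 2, 6, 10, 22, 42, …
g: a_k = -1, -4, -8, -32/3, -32/3, -128/15, …
Weyl lclm of L_f,L_g ⇒ L₀ (ord ≤ 2).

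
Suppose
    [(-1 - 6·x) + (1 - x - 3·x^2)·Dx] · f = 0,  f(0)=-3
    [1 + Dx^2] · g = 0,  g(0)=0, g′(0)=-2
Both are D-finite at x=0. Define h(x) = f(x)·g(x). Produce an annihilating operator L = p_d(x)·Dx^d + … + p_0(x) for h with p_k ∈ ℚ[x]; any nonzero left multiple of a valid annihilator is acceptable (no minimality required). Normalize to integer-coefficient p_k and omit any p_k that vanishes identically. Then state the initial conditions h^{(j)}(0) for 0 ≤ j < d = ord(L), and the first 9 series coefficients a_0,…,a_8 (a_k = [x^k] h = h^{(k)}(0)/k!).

f: a_k = -3, -3, -12, -21, -57, -120, -291, -651, -1524, …
g: a_k = 0, -2, 0, 1/3, 0, -1/60, 0, 1/2520, 0, …
L₀ := L_f ⊗_s L_g (sym. prod.), ord ≤ 2.
L = (5 + x + 3·x^2) + (2 + 12·x)·Dx + (-1 + x + 3·x^2)·Dx^2  (order 2).
h: a_k = 0, 6, 6, 23, 41, 2201/20, 4661/20, 473087/840, 1060373/840, …
ICs: h(0) = 0, h′(0) = 6.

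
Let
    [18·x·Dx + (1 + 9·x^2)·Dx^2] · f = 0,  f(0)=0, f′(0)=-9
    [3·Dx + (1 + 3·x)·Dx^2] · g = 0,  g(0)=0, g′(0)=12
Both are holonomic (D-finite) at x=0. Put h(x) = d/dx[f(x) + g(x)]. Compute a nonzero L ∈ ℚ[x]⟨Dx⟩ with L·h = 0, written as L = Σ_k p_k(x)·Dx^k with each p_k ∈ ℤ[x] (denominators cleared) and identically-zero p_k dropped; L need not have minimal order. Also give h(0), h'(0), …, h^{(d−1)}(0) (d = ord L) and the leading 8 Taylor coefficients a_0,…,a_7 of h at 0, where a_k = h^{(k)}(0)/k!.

f: a_k = 0, -9, 0, 27, 0, -729/5, 0, 6561/7, …
g: a_k = 0, 12, -18, 36, -81, 972/5, -486, 8748/7, …
L₀ := lclm(L_f,L_g); ord L₀ ≤ 2+2.
h₀' ⇒ L via d/dx closure of L₀.
L = (-18 - 162·x + 486·x^2 + 486·x^3) + (-12 - 36·x + 972·x^3 + 972·x^4)·Dx + (-1 + 3·x + 18·x^2 + 54·x^3 + 243·x^4 + 243·x^5)·Dx^2  (order 2).
h: a_k = 3, -36, 189, -324, 243, -2916, 15309, -26244, …
ICs: h(0) = 3, h′(0) = -36.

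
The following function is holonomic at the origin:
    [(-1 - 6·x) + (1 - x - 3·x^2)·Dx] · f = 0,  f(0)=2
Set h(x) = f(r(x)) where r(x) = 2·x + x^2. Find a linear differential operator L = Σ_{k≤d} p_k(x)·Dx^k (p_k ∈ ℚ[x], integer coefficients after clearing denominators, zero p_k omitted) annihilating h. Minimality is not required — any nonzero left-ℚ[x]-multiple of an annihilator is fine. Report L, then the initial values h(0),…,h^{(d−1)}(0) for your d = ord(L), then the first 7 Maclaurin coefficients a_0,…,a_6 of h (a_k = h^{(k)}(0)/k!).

L = (2 + 26·x + 36·x^2 + 12·x^3) + (-1 + 2·x + 13·x^2 + 12·x^3 + 3·x^4)·Dx  (order 1).
h: a_k = 2, 4, 34, 144, 784, 3860, 19742, …
ICs: h(0) = 2.

f: a_k = 2, 2, 8, 14, 38, 80, 194, …
f∘r: x↦r, Dx↦Dx/r' in L_f ⇒ L₀.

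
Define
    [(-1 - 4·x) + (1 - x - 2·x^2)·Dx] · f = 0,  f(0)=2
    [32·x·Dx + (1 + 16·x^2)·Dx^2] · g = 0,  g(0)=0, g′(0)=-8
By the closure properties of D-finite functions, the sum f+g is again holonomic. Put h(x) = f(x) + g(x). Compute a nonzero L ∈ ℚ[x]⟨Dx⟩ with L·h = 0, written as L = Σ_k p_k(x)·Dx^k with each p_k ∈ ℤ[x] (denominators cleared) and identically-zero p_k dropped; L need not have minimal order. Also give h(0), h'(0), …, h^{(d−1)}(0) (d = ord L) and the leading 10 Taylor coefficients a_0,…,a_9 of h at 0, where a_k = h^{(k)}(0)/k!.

f: a_k = 2, 2, 6, 10, 22, 42, 86, 170, 342, 682, …
g: a_k = 0, -8, 0, 128/3, 0, -2048/5, 0, 32768/7, 0, -524288/9, …
h₀=f+g: left-lcm gives L₀, ord ≤ 3.
L = (-96 + 384·x + 6912·x^2 + 15360·x^3 + 40704·x^4 + 12288·x^6)·Dx + (31 + 104·x - 392·x^2 + 736·x^3 + 14912·x^4 + 27904·x^5 + 3072·x^6 + 12288·x^7)·Dx^2 + (-3 - 19·x - 128·x^2 - 152·x^3 - 1128·x^4 + 2496·x^5 + 2560·x^6 + 1024·x^7 + 2048·x^8)·Dx^3  (order 3).
h: a_k = 2, -6, 6, 158/3, 22, -1838/5, 86, 33958/7, 342, -518150/9, …
ICs: h(0) = 2, h′(0) = -6, h′′(0) = 12.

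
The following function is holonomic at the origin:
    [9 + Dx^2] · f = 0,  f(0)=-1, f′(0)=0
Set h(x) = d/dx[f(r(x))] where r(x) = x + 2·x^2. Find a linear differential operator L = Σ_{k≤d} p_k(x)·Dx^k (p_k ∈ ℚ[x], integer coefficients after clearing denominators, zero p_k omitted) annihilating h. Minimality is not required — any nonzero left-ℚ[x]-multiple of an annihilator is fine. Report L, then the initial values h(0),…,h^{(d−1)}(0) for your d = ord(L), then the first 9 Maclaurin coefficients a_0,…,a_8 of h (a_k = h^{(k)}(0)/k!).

f: a_k = -1, 0, 9/2, 0, -27/8, 0, 81/80, 0, -729/4480, …
f∘r: x↦r, Dx↦Dx/r' in L_f ⇒ L₀.
h₀' ⇒ L via d/dx closure of L₀.
L = (57 + 144·x + 864·x^2 + 2304·x^3 + 2304·x^4) + (-12 - 48·x)·Dx + (1 + 8·x + 16·x^2)·Dx^2  (order 2).
h: a_k = 0, 9, 54, 117/2, -135, -19197/40, -13419/20, 29511/560, 401679/280, …
ICs: h(0) = 0, h′(0) = 9.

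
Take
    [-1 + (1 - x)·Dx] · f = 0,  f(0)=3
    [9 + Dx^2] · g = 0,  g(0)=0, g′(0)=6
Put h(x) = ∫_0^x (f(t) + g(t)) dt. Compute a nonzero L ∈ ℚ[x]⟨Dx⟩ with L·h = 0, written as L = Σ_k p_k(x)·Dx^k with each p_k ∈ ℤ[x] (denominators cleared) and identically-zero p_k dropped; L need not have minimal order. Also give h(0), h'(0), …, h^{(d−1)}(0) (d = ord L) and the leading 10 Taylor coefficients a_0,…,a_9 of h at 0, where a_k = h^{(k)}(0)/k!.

L = (135 - 162·x + 81·x^2)·Dx + (-99 + 261·x - 243·x^2 + 81·x^3)·Dx^2 + (15 - 18·x + 9·x^2)·Dx^3 + (-11 + 29·x - 27·x^2 + 9·x^3)·Dx^4  (order 4).
h: a_k = 0, 3, 9/2, 1, -3/2, 3/5, 47/40, 3/7, 597/2240, 1/3, …
ICs: h(0) = 0, h′(0) = 3, h′′(0) = 9, h′′′(0) = 6.

f: a_k = 3, 3, 3, 3, 3, 3, 3, 3, 3, 3, …
g: a_k = 0, 6, 0, -9, 0, 81/20, 0, -243/280, 0, 243/2240, …
Weyl lclm of L_f,L_g ⇒ L₀ (ord ≤ 3).
Integrate: L := L₀·Dx.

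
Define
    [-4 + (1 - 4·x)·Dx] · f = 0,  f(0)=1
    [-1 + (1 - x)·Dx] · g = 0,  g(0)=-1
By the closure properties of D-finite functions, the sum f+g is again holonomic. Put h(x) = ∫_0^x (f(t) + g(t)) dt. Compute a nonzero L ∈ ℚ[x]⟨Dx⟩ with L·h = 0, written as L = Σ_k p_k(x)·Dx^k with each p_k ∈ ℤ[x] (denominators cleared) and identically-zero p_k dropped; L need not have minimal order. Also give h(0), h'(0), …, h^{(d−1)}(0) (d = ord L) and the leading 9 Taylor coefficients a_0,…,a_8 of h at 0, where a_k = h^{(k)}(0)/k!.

L = -8·Dx + (10 - 16·x)·Dx^2 + (-1 + 5·x - 4·x^2)·Dx^3  (order 3).
h: a_k = 0, 0, 3/2, 5, 63/4, 51, 341/2, 585, 16383/8, …
ICs: h(0) = 0, h′(0) = 0, h′′(0) = 3.

f: a_k = 1, 4, 16, 64, 256, 1024, 4096, 16384, 65536, …
g: a_k = -1, -1, -1, -1, -1, -1, -1, -1, -1, …
Weyl lclm of L_f,L_g ⇒ L₀ (ord ≤ 2).
h=∫h₀ ⇒ L = L₀·Dx.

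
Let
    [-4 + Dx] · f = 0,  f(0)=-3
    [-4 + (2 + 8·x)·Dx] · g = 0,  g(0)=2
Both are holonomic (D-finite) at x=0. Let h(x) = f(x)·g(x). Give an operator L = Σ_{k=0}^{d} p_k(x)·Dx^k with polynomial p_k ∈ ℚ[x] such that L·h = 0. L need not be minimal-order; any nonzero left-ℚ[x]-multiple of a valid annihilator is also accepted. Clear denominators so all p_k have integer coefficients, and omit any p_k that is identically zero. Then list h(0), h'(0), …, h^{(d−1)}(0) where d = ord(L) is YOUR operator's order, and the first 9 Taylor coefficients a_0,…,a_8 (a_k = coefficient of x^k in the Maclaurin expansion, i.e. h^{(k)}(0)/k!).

L = (-6 - 16·x) + (1 + 4·x)·Dx  (order 1).
h: a_k = -6, -36, -84, -136, -132, -856/5, 712/15, -17968/35, 158204/105, …
ICs: h(0) = -6.

f: a_k = -3, -12, -24, -32, -32, -128/5, -256/15, -1024/105, -512/105, …
g: a_k = 2, 4, -4, 8, -20, 56, -168, 528, -1716, …
Sym-product of L_f,L_g gives L₀ (≤ ord 1).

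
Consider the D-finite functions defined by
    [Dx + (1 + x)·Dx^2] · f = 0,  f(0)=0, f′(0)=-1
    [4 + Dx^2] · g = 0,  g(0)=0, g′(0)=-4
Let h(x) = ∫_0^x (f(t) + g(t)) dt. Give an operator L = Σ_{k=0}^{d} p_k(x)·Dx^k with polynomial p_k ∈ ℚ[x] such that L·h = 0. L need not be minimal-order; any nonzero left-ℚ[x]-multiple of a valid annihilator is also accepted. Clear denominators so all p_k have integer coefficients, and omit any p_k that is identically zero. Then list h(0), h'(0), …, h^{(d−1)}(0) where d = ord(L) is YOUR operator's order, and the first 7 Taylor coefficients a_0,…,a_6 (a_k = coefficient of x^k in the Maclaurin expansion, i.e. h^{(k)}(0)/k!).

L = (20 + 16·x + 8·x^2)·Dx^2 + (12 + 28·x + 24·x^2 + 8·x^3)·Dx^3 + (5 + 4·x + 2·x^2)·Dx^4 + (3 + 7·x + 6·x^2 + 2·x^3)·Dx^5  (order 5).
h: a_k = 0, 0, -5/2, 1/6, 7/12, 1/20, -11/90, …
ICs: h(0) = 0, h′(0) = 0, h′′(0) = -5, h′′′(0) = 1, h′′′′(0) = 14.

f: a_k = 0, -1, 1/2, -1/3, 1/4, -1/5, 1/6, …
g: a_k = 0, -4, 0, 8/3, 0, -8/15, 0, …
Sum ⇒ L₀ = lclm(L_f,L_g) in ℚ(x)⟨Dx⟩.
∫: right-multiply L₀ by Dx.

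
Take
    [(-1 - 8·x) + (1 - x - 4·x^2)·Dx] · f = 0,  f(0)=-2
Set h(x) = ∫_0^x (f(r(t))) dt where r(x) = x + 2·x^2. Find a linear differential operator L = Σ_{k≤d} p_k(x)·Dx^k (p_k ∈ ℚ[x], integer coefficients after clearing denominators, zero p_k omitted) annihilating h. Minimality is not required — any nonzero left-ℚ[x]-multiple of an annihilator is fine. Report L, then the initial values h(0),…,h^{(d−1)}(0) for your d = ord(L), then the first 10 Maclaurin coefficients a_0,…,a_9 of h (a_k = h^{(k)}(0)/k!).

f: a_k = -2, -2, -10, -18, -58, -130, -362, -882, -2330, -5858, …
L₀ from L_f via x↦r, Dx↦r'^{-1}Dx.
∫: right-multiply L₀ by Dx.
L = (1 + 12·x + 48·x^2 + 64·x^3)·Dx + (-1 + x + 6·x^2 + 16·x^3 + 16·x^4)·Dx^2  (order 2).
h: a_k = 0, -2, -1, -14/3, -29/2, -206/5, -135, -3198/7, -6141/4, -47726/9, …
ICs: h(0) = 0, h′(0) = -2.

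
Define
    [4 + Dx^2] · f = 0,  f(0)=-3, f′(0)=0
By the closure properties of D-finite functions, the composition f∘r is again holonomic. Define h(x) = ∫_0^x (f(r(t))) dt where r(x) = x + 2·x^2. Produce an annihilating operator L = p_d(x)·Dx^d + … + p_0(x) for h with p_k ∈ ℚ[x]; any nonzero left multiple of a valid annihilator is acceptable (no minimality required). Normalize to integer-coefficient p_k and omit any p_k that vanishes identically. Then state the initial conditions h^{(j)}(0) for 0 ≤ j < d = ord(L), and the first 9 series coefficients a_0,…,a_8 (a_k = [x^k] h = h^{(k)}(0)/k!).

f: a_k = -3, 0, 6, 0, -2, 0, 4/15, 0, -2/105, …
h₀=f(r): pull back L_f along r ⇒ L₀.
h=∫₀ˣh₀: take L = L₀·Dx.
L = (4 + 48·x + 192·x^2 + 256·x^3)·Dx - 4·Dx^2 + (1 + 4·x)·Dx^3  (order 3).
h: a_k = 0, -3, 0, 2, 6, 22/5, -8/3, -716/105, -38/5, …
ICs: h(0) = 0, h′(0) = -3, h′′(0) = 0.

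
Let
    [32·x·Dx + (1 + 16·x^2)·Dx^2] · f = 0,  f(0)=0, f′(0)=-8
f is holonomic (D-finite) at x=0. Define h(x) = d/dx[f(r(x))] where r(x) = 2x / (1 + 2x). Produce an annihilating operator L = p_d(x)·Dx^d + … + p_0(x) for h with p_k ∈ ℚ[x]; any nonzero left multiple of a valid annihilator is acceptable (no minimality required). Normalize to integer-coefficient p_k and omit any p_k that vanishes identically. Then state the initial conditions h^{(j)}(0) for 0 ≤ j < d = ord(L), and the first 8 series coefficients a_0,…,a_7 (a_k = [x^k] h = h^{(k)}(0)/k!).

L = (4 + 136·x) + (1 + 4·x + 68·x^2)·Dx  (order 1).
h: a_k = -16, 64, 832, -7680, -25856, 625664, -744448, -39567360, …
ICs: h(0) = -16.

f: a_k = 0, -8, 0, 128/3, 0, -2048/5, 0, 32768/7, …
Substitute x→r, Dx→(1/r')Dx; clear ⇒ L₀.
Derive L from L₀ (diff closure).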